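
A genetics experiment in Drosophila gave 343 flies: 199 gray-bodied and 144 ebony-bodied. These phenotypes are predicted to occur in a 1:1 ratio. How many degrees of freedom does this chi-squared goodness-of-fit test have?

A goodness-of-fit test with 2 phenotype classes has df = 2 − 1 = 1.

1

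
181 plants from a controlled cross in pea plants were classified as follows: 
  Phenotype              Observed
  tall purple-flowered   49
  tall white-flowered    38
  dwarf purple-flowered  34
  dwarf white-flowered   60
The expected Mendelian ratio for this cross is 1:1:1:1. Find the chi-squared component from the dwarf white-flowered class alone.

4.808

Total ratio parts = 4. Expected numbers out of 181:
  tall purple-flowered: 181 × 1/4 = 45.25
  tall white-flowered: 181 × 1/4 = 45.25
  dwarf purple-flowered: 181 × 1/4 = 45.25
  dwarf white-flowered: 181 × 1/4 = 45.25
Contribution of dwarf white-flowered: (60 − 45.25)² / 45.25 = 4.8080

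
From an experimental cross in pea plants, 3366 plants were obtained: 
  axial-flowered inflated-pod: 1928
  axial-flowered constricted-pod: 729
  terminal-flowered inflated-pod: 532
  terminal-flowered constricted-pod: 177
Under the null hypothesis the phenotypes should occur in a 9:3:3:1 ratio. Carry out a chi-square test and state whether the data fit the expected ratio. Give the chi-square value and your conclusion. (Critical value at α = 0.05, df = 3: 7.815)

36.675; not consistent

Under the 9:3:3:1 hypothesis (Σ ratio = 16, N = 3366):
  axial-flowered inflated-pod: 3366 × 9/16 = 1893.375
  axial-flowered constricted-pod: 3366 × 3/16 = 631.125
  terminal-flowered inflated-pod: 3366 × 3/16 = 631.125
  terminal-flowered constricted-pod: 3366 × 1/16 = 210.375
χ² = Σ (O − E)² / E
  axial-flowered inflated-pod: (1928 − 1893.375)² / 1893.375 = 0.6332
  axial-flowered constricted-pod: (729 − 631.125)² / 631.125 = 15.1785
  terminal-flowered inflated-pod: (532 − 631.125)² / 631.125 = 15.5687
  terminal-flowered constricted-pod: (177 − 210.375)² / 210.375 = 5.2948
χ² = 0.6332 + 15.1785 + 15.5687 + 5.2948 = 36.6752 ≈ 36.675
Degrees of freedom = 4 − 1 = 3; critical value at α = 0.05 is 7.815.
Since 36.675 > 7.815, we reject the null hypothesis — the data do not fit the 9:3:3:1 ratio.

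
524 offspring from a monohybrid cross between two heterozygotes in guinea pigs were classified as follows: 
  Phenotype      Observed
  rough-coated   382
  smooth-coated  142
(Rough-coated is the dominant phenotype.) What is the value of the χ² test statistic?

For a monohybrid cross between heterozygotes with complete dominance, the expected phenotypic ratio is 3:1.
Under the 3:1 hypothesis (Σ ratio = 4, N = 524):
  rough-coated: 524 × 3/4 = 393
  smooth-coated: 524 × 1/4 = 131
χ² = Σ (O − E)² / E
  rough-coated: (382 − 393)² / 393 = 0.3079
  smooth-coated: (142 − 131)² / 131 = 0.9237
χ² = 0.3079 + 0.9237 = 1.2316 ≈ 1.232

1.232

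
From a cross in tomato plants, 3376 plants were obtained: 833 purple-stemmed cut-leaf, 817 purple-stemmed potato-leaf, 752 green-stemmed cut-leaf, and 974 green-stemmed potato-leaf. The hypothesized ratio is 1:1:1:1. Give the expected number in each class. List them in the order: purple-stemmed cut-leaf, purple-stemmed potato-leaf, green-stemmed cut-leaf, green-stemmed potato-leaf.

844, 844, 844, 844

Expected counts for N = 3376 under a 1:1:1:1 ratio (total parts = 4):
  purple-stemmed cut-leaf: 3376 × 1/4 = 844
  purple-stemmed potato-leaf: 3376 × 1/4 = 844
  green-stemmed cut-leaf: 3376 × 1/4 = 844
  green-stemmed potato-leaf: 3376 × 1/4 = 844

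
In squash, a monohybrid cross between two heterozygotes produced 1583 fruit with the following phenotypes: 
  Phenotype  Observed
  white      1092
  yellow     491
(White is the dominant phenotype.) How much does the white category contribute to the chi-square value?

For a monohybrid cross between heterozygotes with complete dominance, the expected phenotypic ratio is 3:1.
Under the 3:1 hypothesis (Σ ratio = 4, N = 1583):
  white: 1583 × 3/4 = 1187.25
  yellow: 1583 × 1/4 = 395.75
Contribution of white: (1092 − 1187.25)² / 1187.25 = 7.6417

7.642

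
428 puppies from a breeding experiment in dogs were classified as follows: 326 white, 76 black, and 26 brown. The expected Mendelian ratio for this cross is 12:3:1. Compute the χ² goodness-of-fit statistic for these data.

The 12:3:1 ratio has 16 parts, so with N = 428 the expected counts are:
  white: 428 × 12/16 = 321
  black: 428 × 3/16 = 80.25
  brown: 428 × 1/16 = 26.75
χ² = Σ (O − E)² / E
  white: (326 − 321)² / 321 = 0.0779
  black: (76 − 80.25)² / 80.25 = 0.2251
  brown: (26 − 26.75)² / 26.75 = 0.0210
χ² = 0.0779 + 0.2251 + 0.0210 = 0.324

0.324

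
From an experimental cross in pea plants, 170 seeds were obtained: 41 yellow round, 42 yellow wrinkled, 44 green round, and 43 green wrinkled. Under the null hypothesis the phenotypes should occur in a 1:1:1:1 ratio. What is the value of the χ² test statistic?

0.118

Under the 1:1:1:1 hypothesis (Σ ratio = 4, N = 170):
  yellow round: 170 × 1/4 = 42.5
  yellow wrinkled: 170 × 1/4 = 42.5
  green round: 170 × 1/4 = 42.5
  green wrinkled: 170 × 1/4 = 42.5
χ² = Σ (O − E)² / E
  yellow round: (41 − 42.5)² / 42.5 = 0.0529
  yellow wrinkled: (42 − 42.5)² / 42.5 = 0.0059
  green round: (44 − 42.5)² / 42.5 = 0.0529
  green wrinkled: (43 − 42.5)² / 42.5 = 0.0059
χ² = 0.0529 + 0.0059 + 0.0529 + 0.0059 = 0.1176 ≈ 0.118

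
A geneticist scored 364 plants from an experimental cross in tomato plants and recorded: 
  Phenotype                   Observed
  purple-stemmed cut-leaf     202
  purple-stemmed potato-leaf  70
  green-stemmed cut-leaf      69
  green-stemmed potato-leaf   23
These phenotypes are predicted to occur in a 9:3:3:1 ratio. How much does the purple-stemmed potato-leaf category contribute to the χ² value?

Expected counts for N = 364 under a 9:3:3:1 ratio (total parts = 16):
  purple-stemmed cut-leaf: 364 × 9/16 = 204.75
  purple-stemmed potato-leaf: 364 × 3/16 = 68.25
  green-stemmed cut-leaf: 364 × 3/16 = 68.25
  green-stemmed potato-leaf: 364 × 1/16 = 22.75
Contribution of purple-stemmed potato-leaf: (70 − 68.25)² / 68.25 = 0.0449

0.045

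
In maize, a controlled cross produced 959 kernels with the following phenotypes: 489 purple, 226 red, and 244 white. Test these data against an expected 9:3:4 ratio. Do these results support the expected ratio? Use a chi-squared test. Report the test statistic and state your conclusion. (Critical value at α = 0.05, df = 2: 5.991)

16.655; not consistent

Total ratio parts = 16. Expected numbers out of 959:
  purple: 959 × 9/16 = 539.4375
  red: 959 × 3/16 = 179.8125
  white: 959 × 4/16 = 239.75
χ² = Σ (O − E)² / E
  purple: (489 − 539.4375)² / 539.4375 = 4.7159
  red: (226 − 179.8125)² / 179.8125 = 11.8639
  white: (244 − 239.75)² / 239.75 = 0.0753
χ² = 4.7159 + 11.8639 + 0.0753 = 16.6551 ≈ 16.655
Degrees of freedom = 3 − 1 = 2; critical value at α = 0.05 is 5.991.
Since 16.655 > 5.991, we reject the null hypothesis — the data do not fit the 9:3:4 ratio.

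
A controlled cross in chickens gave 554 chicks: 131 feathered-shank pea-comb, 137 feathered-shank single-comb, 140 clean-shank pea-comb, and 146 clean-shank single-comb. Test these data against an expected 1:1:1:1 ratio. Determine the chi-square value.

0.845

Expected counts for N = 554 under a 1:1:1:1 ratio (total parts = 4):
  feathered-shank pea-comb: 554 × 1/4 = 138.5
  feathered-shank single-comb: 554 × 1/4 = 138.5
  clean-shank pea-comb: 554 × 1/4 = 138.5
  clean-shank single-comb: 554 × 1/4 = 138.5
χ² = Σ (O − E)² / E
  feathered-shank pea-comb: (131 − 138.5)² / 138.5 = 0.4061
  feathered-shank single-comb: (137 − 138.5)² / 138.5 = 0.0162
  clean-shank pea-comb: (140 − 138.5)² / 138.5 = 0.0162
  clean-shank single-comb: (146 − 138.5)² / 138.5 = 0.4061
χ² = 0.4061 + 0.0162 + 0.0162 + 0.4061 = 0.8446 ≈ 0.845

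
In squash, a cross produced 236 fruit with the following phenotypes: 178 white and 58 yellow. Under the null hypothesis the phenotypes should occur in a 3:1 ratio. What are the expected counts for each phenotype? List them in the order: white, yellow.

Under the 3:1 hypothesis (Σ ratio = 4, N = 236):
  white: 236 × 3/4 = 177
  yellow: 236 × 1/4 = 59

177, 59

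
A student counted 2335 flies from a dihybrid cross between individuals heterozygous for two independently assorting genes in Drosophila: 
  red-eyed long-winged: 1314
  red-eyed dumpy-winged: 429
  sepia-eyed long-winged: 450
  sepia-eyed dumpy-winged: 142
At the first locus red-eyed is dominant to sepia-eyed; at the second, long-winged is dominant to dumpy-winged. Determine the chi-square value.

0.623

A dihybrid F₂ with independent assortment and complete dominance at both loci gives a 9:3:3:1 phenotypic ratio.
The 9:3:3:1 ratio has 16 parts, so with N = 2335 the expected counts are:
  red-eyed long-winged: 2335 × 9/16 = 1313.4375
  red-eyed dumpy-winged: 2335 × 3/16 = 437.8125
  sepia-eyed long-winged: 2335 × 3/16 = 437.8125
  sepia-eyed dumpy-winged: 2335 × 1/16 = 145.9375
χ² = Σ (O − E)² / E
  red-eyed long-winged: (1314 − 1313.4375)² / 1313.4375 = 0.0002
  red-eyed dumpy-winged: (429 − 437.8125)² / 437.8125 = 0.1774
  sepia-eyed long-winged: (450 − 437.8125)² / 437.8125 = 0.3393
  sepia-eyed dumpy-winged: (142 − 145.9375)² / 145.9375 = 0.1062
χ² = 0.0002 + 0.1774 + 0.3393 + 0.1062 = 0.6231 ≈ 0.623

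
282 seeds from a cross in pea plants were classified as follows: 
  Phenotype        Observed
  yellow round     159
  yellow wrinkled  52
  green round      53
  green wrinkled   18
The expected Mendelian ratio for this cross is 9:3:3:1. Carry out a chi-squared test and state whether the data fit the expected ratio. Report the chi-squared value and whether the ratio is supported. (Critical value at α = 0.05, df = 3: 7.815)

Under the 9:3:3:1 hypothesis (Σ ratio = 16, N = 282):
  yellow round: 282 × 9/16 = 158.625
  yellow wrinkled: 282 × 3/16 = 52.875
  green round: 282 × 3/16 = 52.875
  green wrinkled: 282 × 1/16 = 17.625
χ² = Σ (O − E)² / E
  yellow round: (159 − 158.625)² / 158.625 = 0.0009
  yellow wrinkled: (52 − 52.875)² / 52.875 = 0.0145
  green round: (53 − 52.875)² / 52.875 = 0.0003
  green wrinkled: (18 − 17.625)² / 17.625 = 0.0080
χ² = 0.0009 + 0.0145 + 0.0003 + 0.0080 = 0.0237 ≈ 0.024
Degrees of freedom = 4 − 1 = 3; critical value at α = 0.05 is 7.815.
Since 0.024 < 7.815, we fail to reject the null hypothesis — the data are consistent with the 9:3:3:1 ratio.

0.024; consistent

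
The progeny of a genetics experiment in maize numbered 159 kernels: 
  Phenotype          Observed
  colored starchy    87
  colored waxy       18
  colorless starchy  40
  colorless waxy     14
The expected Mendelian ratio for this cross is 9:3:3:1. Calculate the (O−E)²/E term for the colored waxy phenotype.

4.680

Under the 9:3:3:1 hypothesis (Σ ratio = 16, N = 159):
  colored starchy: 159 × 9/16 = 89.4375
  colored waxy: 159 × 3/16 = 29.8125
  colorless starchy: 159 × 3/16 = 29.8125
  colorless waxy: 159 × 1/16 = 9.9375
Contribution of colored waxy: (18 − 29.8125)² / 29.8125 = 4.6804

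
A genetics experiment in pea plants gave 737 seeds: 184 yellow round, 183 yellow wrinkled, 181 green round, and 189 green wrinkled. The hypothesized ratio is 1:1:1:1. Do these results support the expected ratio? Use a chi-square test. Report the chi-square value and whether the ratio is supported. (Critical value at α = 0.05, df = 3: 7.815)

0.189; consistent

Under the 1:1:1:1 hypothesis (Σ ratio = 4, N = 737):
  yellow round: 737 × 1/4 = 184.25
  yellow wrinkled: 737 × 1/4 = 184.25
  green round: 737 × 1/4 = 184.25
  green wrinkled: 737 × 1/4 = 184.25
χ² = Σ (O − E)² / E
  yellow round: (184 − 184.25)² / 184.25 = 0.0003
  yellow wrinkled: (183 − 184.25)² / 184.25 = 0.0085
  green round: (181 − 184.25)² / 184.25 = 0.0573
  green wrinkled: (189 − 184.25)² / 184.25 = 0.1225
χ² = 0.0003 + 0.0085 + 0.0573 + 0.1225 = 0.1886 ≈ 0.189
Degrees of freedom = 4 − 1 = 3; critical value at α = 0.05 is 7.815.
Since 0.189 < 7.815, we fail to reject the null hypothesis — the data are consistent with the 1:1:1:1 ratio.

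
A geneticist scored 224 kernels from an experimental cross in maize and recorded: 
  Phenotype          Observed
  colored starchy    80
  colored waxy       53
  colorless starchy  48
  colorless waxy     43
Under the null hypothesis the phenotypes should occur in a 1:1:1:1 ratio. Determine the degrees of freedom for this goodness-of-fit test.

A goodness-of-fit test with 4 phenotype classes has df = 4 − 1 = 3.

3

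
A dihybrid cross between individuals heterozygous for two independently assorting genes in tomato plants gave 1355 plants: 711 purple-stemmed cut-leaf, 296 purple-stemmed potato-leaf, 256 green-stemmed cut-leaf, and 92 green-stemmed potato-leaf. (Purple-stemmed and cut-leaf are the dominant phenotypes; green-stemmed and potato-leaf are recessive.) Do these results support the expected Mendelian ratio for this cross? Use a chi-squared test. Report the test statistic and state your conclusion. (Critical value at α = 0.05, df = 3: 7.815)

A dihybrid F₂ with independent assortment and complete dominance at both loci gives a 9:3:3:1 phenotypic ratio.
Total ratio parts = 16. Expected numbers out of 1355:
  purple-stemmed cut-leaf: 1355 × 9/16 = 762.1875
  purple-stemmed potato-leaf: 1355 × 3/16 = 254.0625
  green-stemmed cut-leaf: 1355 × 3/16 = 254.0625
  green-stemmed potato-leaf: 1355 × 1/16 = 84.6875
χ² = Σ (O − E)² / E
  purple-stemmed cut-leaf: (711 − 762.1875)² / 762.1875 = 3.4377
  purple-stemmed potato-leaf: (296 − 254.0625)² / 254.0625 = 6.9225
  green-stemmed cut-leaf: (256 − 254.0625)² / 254.0625 = 0.0148
  green-stemmed potato-leaf: (92 − 84.6875)² / 84.6875 = 0.6314
χ² = 3.4377 + 6.9225 + 0.0148 + 0.6314 = 11.0064 ≈ 11.006
Degrees of freedom = 4 − 1 = 3; critical value at α = 0.05 is 7.815.
Since 11.006 > 7.815, we reject the null hypothesis — the data do not fit the 9:3:3:1 ratio.

11.006; not consistent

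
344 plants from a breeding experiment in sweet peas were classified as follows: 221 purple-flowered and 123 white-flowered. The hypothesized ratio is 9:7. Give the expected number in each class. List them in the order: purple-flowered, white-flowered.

Total ratio parts = 16. Expected numbers out of 344:
  purple-flowered: 344 × 9/16 = 193.5
  white-flowered: 344 × 7/16 = 150.5

193.5, 150.5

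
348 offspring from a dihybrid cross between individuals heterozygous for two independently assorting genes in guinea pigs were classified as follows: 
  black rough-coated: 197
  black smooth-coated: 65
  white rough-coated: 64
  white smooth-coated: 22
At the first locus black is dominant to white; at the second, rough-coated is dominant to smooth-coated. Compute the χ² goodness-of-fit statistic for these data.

A dihybrid F₂ with independent assortment and complete dominance at both loci gives a 9:3:3:1 phenotypic ratio.
Under the 9:3:3:1 hypothesis (Σ ratio = 16, N = 348):
  black rough-coated: 348 × 9/16 = 195.75
  black smooth-coated: 348 × 3/16 = 65.25
  white rough-coated: 348 × 3/16 = 65.25
  white smooth-coated: 348 × 1/16 = 21.75
χ² = Σ (O − E)² / E
  black rough-coated: (197 − 195.75)² / 195.75 = 0.0080
  black smooth-coated: (65 − 65.25)² / 65.25 = 0.0010
  white rough-coated: (64 − 65.25)² / 65.25 = 0.0239
  white smooth-coated: (22 − 21.75)² / 21.75 = 0.0029
χ² = 0.0080 + 0.0010 + 0.0239 + 0.0029 = 0.0358 ≈ 0.036

0.036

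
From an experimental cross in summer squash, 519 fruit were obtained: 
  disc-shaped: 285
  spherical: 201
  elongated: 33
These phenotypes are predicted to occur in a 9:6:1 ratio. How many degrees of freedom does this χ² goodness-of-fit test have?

A goodness-of-fit test with 3 phenotype classes has df = 3 − 1 = 2.

2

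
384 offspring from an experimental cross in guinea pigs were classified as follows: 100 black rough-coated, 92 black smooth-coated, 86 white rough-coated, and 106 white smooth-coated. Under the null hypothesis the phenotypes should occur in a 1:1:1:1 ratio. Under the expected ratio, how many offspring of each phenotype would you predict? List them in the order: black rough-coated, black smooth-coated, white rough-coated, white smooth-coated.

Total ratio parts = 4. Expected numbers out of 384:
  black rough-coated: 384 × 1/4 = 96
  black smooth-coated: 384 × 1/4 = 96
  white rough-coated: 384 × 1/4 = 96
  white smooth-coated: 384 × 1/4 = 96

96, 96, 96, 96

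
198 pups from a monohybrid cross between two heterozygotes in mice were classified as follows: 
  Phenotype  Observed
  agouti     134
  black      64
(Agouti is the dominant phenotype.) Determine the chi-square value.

For a monohybrid cross between heterozygotes with complete dominance, the expected phenotypic ratio is 3:1.
Expected counts for N = 198 under a 3:1 ratio (total parts = 4):
  agouti: 198 × 3/4 = 148.5
  black: 198 × 1/4 = 49.5
χ² = Σ (O − E)² / E
  agouti: (134 − 148.5)² / 148.5 = 1.4158
  black: (64 − 49.5)² / 49.5 = 4.2475
χ² = 1.4158 + 4.2475 = 5.6633 ≈ 5.663

5.663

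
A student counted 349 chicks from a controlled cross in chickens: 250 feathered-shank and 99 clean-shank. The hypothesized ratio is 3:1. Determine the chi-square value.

Under the 3:1 hypothesis (Σ ratio = 4, N = 349):
  feathered-shank: 349 × 3/4 = 261.75
  clean-shank: 349 × 1/4 = 87.25
χ² = Σ (O − E)² / E
  feathered-shank: (250 − 261.75)² / 261.75 = 0.5275
  clean-shank: (99 − 87.25)² / 87.25 = 1.5824
χ² = 0.5275 + 1.5824 = 2.1099 ≈ 2.110

2.110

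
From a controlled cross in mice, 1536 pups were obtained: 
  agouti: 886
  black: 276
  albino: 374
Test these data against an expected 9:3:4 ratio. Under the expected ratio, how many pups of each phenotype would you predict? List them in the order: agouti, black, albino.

Total ratio parts = 16. Expected numbers out of 1536:
  agouti: 1536 × 9/16 = 864
  black: 1536 × 3/16 = 288
  albino: 1536 × 4/16 = 384

864, 288, 384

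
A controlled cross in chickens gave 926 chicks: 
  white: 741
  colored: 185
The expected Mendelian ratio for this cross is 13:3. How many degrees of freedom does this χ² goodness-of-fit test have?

A goodness-of-fit test with 2 phenotype classes has df = 2 − 1 = 1.

1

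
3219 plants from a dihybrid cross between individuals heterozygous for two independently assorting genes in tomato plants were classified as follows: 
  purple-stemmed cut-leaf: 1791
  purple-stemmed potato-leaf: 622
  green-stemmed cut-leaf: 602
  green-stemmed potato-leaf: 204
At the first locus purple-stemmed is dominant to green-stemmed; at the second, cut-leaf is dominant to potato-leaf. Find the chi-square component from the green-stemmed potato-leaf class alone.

A dihybrid F₂ with independent assortment and complete dominance at both loci gives a 9:3:3:1 phenotypic ratio.
Total ratio parts = 16. Expected numbers out of 3219:
  purple-stemmed cut-leaf: 3219 × 9/16 = 1810.6875
  purple-stemmed potato-leaf: 3219 × 3/16 = 603.5625
  green-stemmed cut-leaf: 3219 × 3/16 = 603.5625
  green-stemmed potato-leaf: 3219 × 1/16 = 201.1875
Contribution of green-stemmed potato-leaf: (204 − 201.1875)² / 201.1875 = 0.0393

0.039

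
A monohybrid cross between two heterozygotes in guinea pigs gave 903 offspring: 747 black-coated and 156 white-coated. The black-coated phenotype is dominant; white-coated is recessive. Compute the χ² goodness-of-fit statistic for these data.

For a monohybrid cross between heterozygotes with complete dominance, the expected phenotypic ratio is 3:1.
Total ratio parts = 4. Expected numbers out of 903:
  black-coated: 903 × 3/4 = 677.25
  white-coated: 903 × 1/4 = 225.75
χ² = Σ (O − E)² / E
  black-coated: (747 − 677.25)² / 677.25 = 7.1836
  white-coated: (156 − 225.75)² / 225.75 = 21.5507
χ² = 7.1836 + 21.5507 = 28.7343 ≈ 28.734

28.734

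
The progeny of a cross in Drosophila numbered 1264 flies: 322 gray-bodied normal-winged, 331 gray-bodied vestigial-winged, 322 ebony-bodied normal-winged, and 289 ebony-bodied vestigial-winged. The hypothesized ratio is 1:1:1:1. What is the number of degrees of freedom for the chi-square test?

3

A goodness-of-fit test with 4 phenotype classes has df = 4 − 1 = 3.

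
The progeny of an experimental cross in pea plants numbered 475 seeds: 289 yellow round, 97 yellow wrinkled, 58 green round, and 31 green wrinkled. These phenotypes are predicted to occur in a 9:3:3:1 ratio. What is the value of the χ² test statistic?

13.380

Under the 9:3:3:1 hypothesis (Σ ratio = 16, N = 475):
  yellow round: 475 × 9/16 = 267.1875
  yellow wrinkled: 475 × 3/16 = 89.0625
  green round: 475 × 3/16 = 89.0625
  green wrinkled: 475 × 1/16 = 29.6875
χ² = Σ (O − E)² / E
  yellow round: (289 − 267.1875)² / 267.1875 = 1.7807
  yellow wrinkled: (97 − 89.0625)² / 89.0625 = 0.7074
  green round: (58 − 89.0625)² / 89.0625 = 10.8337
  green wrinkled: (31 − 29.6875)² / 29.6875 = 0.0580
χ² = 1.7807 + 0.7074 + 10.8337 + 0.0580 = 13.3798 ≈ 13.380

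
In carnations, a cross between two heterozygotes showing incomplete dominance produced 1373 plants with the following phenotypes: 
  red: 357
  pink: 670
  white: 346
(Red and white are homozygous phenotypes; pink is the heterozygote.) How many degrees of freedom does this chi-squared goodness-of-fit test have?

2

With incomplete dominance, a heterozygote × heterozygote cross gives a 1:2:1 phenotypic ratio.
A goodness-of-fit test with 3 phenotype classes has df = 3 − 1 = 2.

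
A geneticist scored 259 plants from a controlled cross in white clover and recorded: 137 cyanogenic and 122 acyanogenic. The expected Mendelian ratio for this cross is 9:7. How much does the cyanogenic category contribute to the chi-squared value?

0.518

Under the 9:7 hypothesis (Σ ratio = 16, N = 259):
  cyanogenic: 259 × 9/16 = 145.6875
  acyanogenic: 259 × 7/16 = 113.3125
Contribution of cyanogenic: (137 − 145.6875)² / 145.6875 = 0.5180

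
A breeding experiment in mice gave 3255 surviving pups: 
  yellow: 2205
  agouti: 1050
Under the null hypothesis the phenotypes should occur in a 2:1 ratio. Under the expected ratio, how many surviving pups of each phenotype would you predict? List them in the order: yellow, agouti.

Total ratio parts = 3. Expected numbers out of 3255:
  yellow: 3255 × 2/3 = 2170
  agouti: 3255 × 1/3 = 1085

2170, 1085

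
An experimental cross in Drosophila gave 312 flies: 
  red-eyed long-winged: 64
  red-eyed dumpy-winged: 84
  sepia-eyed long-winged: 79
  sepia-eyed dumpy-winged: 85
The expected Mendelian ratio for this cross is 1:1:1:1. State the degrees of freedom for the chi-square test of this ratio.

A goodness-of-fit test with 4 phenotype classes has df = 4 − 1 = 3.

3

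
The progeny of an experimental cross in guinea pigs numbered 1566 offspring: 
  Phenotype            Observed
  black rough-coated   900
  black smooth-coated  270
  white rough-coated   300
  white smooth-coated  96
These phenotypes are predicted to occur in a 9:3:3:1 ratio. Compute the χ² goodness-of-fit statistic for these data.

2.490

Under the 9:3:3:1 hypothesis (Σ ratio = 16, N = 1566):
  black rough-coated: 1566 × 9/16 = 880.875
  black smooth-coated: 1566 × 3/16 = 293.625
  white rough-coated: 1566 × 3/16 = 293.625
  white smooth-coated: 1566 × 1/16 = 97.875
χ² = Σ (O − E)² / E
  black rough-coated: (900 − 880.875)² / 880.875 = 0.4152
  black smooth-coated: (270 − 293.625)² / 293.625 = 1.9009
  white rough-coated: (300 − 293.625)² / 293.625 = 0.1384
  white smooth-coated: (96 − 97.875)² / 97.875 = 0.0359
χ² = 0.4152 + 1.9009 + 0.1384 + 0.0359 = 2.4904 ≈ 2.490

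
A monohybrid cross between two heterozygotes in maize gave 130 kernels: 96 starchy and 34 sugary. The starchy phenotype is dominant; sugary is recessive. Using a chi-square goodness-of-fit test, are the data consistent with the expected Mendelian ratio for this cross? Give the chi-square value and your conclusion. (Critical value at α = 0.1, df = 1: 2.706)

For a monohybrid cross between heterozygotes with complete dominance, the expected phenotypic ratio is 3:1.
Expected counts for N = 130 under a 3:1 ratio (total parts = 4):
  starchy: 130 × 3/4 = 97.5
  sugary: 130 × 1/4 = 32.5
χ² = Σ (O − E)² / E
  starchy: (96 − 97.5)² / 97.5 = 0.0231
  sugary: (34 − 32.5)² / 32.5 = 0.0692
χ² = 0.0231 + 0.0692 = 0.0923 ≈ 0.092
Degrees of freedom = 2 − 1 = 1; critical value at α = 0.1 is 2.706.
Since 0.092 < 2.706, we fail to reject the null hypothesis — the data are consistent with the 3:1 ratio.

0.092; consistent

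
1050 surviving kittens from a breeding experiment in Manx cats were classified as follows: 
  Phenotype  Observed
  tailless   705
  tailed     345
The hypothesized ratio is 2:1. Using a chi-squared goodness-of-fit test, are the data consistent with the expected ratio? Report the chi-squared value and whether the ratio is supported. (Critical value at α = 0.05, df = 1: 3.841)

Expected counts for N = 1050 under a 2:1 ratio (total parts = 3):
  tailless: 1050 × 2/3 = 700
  tailed: 1050 × 1/3 = 350
χ² = Σ (O − E)² / E
  tailless: (705 − 700)² / 700 = 0.0357
  tailed: (345 − 350)² / 350 = 0.0714
χ² = 0.0357 + 0.0714 = 0.1071 ≈ 0.107
Degrees of freedom = 2 − 1 = 1; critical value at α = 0.05 is 3.841.
Since 0.107 < 3.841, we fail to reject the null hypothesis — the data are consistent with the 2:1 ratio.

0.107; consistent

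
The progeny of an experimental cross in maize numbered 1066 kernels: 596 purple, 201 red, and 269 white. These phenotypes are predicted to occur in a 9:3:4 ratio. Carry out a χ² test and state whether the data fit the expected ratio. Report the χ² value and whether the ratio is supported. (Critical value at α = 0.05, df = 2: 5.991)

The 9:3:4 ratio has 16 parts, so with N = 1066 the expected counts are:
  purple: 1066 × 9/16 = 599.625
  red: 1066 × 3/16 = 199.875
  white: 1066 × 4/16 = 266.5
χ² = Σ (O − E)² / E
  purple: (596 − 599.625)² / 599.625 = 0.0219
  red: (201 − 199.875)² / 199.875 = 0.0063
  white: (269 − 266.5)² / 266.5 = 0.0235
χ² = 0.0219 + 0.0063 + 0.0235 = 0.0517 ≈ 0.052
Degrees of freedom = 3 − 1 = 2; critical value at α = 0.05 is 5.991.
Since 0.052 < 5.991, we fail to reject the null hypothesis — the data are consistent with the 9:3:4 ratio.

0.052; consistent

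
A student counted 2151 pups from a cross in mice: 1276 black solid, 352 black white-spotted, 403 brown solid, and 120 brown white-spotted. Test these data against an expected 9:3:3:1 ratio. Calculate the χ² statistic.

The 9:3:3:1 ratio has 16 parts, so with N = 2151 the expected counts are:
  black solid: 2151 × 9/16 = 1209.9375
  black white-spotted: 2151 × 3/16 = 403.3125
  brown solid: 2151 × 3/16 = 403.3125
  brown white-spotted: 2151 × 1/16 = 134.4375
χ² = Σ (O − E)² / E
  black solid: (1276 − 1209.9375)² / 1209.9375 = 3.6070
  black white-spotted: (352 − 403.3125)² / 403.3125 = 6.5284
  brown solid: (403 − 403.3125)² / 403.3125 = 0.0002
  brown white-spotted: (120 − 134.4375)² / 134.4375 = 1.5505
χ² = 3.6070 + 6.5284 + 0.0002 + 1.5505 = 11.6861 ≈ 11.686

11.686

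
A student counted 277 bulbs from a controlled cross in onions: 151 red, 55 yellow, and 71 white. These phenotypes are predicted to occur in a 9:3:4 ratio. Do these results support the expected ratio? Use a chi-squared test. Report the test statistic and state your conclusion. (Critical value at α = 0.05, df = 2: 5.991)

0.373; consistent

Under the 9:3:4 hypothesis (Σ ratio = 16, N = 277):
  red: 277 × 9/16 = 155.8125
  yellow: 277 × 3/16 = 51.9375
  white: 277 × 4/16 = 69.25
χ² = Σ (O − E)² / E
  red: (151 − 155.8125)² / 155.8125 = 0.1486
  yellow: (55 − 51.9375)² / 51.9375 = 0.1806
  white: (71 − 69.25)² / 69.25 = 0.0442
χ² = 0.1486 + 0.1806 + 0.0442 = 0.3734 ≈ 0.373
Degrees of freedom = 3 − 1 = 2; critical value at α = 0.05 is 5.991.
Since 0.373 < 5.991, we fail to reject the null hypothesis — the data are consistent with the 9:3:4 ratio.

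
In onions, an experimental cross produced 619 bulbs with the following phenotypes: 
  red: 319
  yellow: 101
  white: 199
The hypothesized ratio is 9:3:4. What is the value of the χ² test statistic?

17.055

Total ratio parts = 16. Expected numbers out of 619:
  red: 619 × 9/16 = 348.1875
  yellow: 619 × 3/16 = 116.0625
  white: 619 × 4/16 = 154.75
χ² = Σ (O − E)² / E
  red: (319 − 348.1875)² / 348.1875 = 2.4467
  yellow: (101 − 116.0625)² / 116.0625 = 1.9548
  white: (199 − 154.75)² / 154.75 = 12.6531
χ² = 2.4467 + 1.9548 + 12.6531 = 17.0546 ≈ 17.055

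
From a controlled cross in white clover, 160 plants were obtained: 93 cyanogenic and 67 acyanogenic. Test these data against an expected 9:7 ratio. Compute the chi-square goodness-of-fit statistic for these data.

0.229

Expected counts for N = 160 under a 9:7 ratio (total parts = 16):
  cyanogenic: 160 × 9/16 = 90
  acyanogenic: 160 × 7/16 = 70
χ² = Σ (O − E)² / E
  cyanogenic: (93 − 90)² / 90 = 0.1000
  acyanogenic: (67 − 70)² / 70 = 0.1286
χ² = 0.1000 + 0.1286 = 0.2286 ≈ 0.229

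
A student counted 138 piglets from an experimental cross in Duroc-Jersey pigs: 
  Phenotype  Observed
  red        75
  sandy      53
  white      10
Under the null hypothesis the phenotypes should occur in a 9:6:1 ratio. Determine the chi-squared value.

Under the 9:6:1 hypothesis (Σ ratio = 16, N = 138):
  red: 138 × 9/16 = 77.625
  sandy: 138 × 6/16 = 51.75
  white: 138 × 1/16 = 8.625
χ² = Σ (O − E)² / E
  red: (75 − 77.625)² / 77.625 = 0.0888
  sandy: (53 − 51.75)² / 51.75 = 0.0302
  white: (10 − 8.625)² / 8.625 = 0.2192
χ² = 0.0888 + 0.0302 + 0.2192 = 0.3382 ≈ 0.338

0.338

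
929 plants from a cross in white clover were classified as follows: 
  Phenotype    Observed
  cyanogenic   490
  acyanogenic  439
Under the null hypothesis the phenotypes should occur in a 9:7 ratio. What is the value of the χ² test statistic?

The 9:7 ratio has 16 parts, so with N = 929 the expected counts are:
  cyanogenic: 929 × 9/16 = 522.5625
  acyanogenic: 929 × 7/16 = 406.4375
χ² = Σ (O − E)² / E
  cyanogenic: (490 − 522.5625)² / 522.5625 = 2.0291
  acyanogenic: (439 − 406.4375)² / 406.4375 = 2.6088
χ² = 2.0291 + 2.6088 = 4.6379 ≈ 4.638

4.638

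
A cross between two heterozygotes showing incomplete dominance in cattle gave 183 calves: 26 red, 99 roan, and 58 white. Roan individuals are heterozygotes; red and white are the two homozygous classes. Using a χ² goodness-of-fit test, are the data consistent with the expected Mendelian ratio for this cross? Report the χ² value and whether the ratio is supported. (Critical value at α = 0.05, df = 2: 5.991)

12.421; not consistent

With incomplete dominance, a heterozygote × heterozygote cross gives a 1:2:1 phenotypic ratio.
The 1:2:1 ratio has 4 parts, so with N = 183 the expected counts are:
  red: 183 × 1/4 = 45.75
  roan: 183 × 2/4 = 91.5
  white: 183 × 1/4 = 45.75
χ² = Σ (O − E)² / E
  red: (26 − 45.75)² / 45.75 = 8.5260
  roan: (99 − 91.5)² / 91.5 = 0.6148
  white: (58 − 45.75)² / 45.75 = 3.2801
χ² = 8.5260 + 0.6148 + 3.2801 = 12.4209 ≈ 12.421
Degrees of freedom = 3 − 1 = 2; critical value at α = 0.05 is 5.991.
Since 12.421 > 5.991, we reject the null hypothesis — the data do not fit the 1:2:1 ratio.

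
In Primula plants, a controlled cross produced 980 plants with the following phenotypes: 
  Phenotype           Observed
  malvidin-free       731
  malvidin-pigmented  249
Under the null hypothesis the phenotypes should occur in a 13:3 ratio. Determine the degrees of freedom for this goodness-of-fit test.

1

A goodness-of-fit test with 2 phenotype classes has df = 2 − 1 = 1.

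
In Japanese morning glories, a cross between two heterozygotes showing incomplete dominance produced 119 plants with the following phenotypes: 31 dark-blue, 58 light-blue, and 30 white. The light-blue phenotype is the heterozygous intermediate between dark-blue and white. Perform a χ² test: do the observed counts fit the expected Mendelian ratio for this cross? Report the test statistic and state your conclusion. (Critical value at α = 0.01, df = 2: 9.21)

With incomplete dominance, a heterozygote × heterozygote cross gives a 1:2:1 phenotypic ratio.
Under the 1:2:1 hypothesis (Σ ratio = 4, N = 119):
  dark-blue: 119 × 1/4 = 29.75
  light-blue: 119 × 2/4 = 59.5
  white: 119 × 1/4 = 29.75
χ² = Σ (O − E)² / E
  dark-blue: (31 − 29.75)² / 29.75 = 0.0525
  light-blue: (58 − 59.5)² / 59.5 = 0.0378
  white: (30 − 29.75)² / 29.75 = 0.0021
χ² = 0.0525 + 0.0378 + 0.0021 = 0.0924 ≈ 0.092
Degrees of freedom = 3 − 1 = 2; critical value at α = 0.01 is 9.21.
Since 0.092 < 9.21, we fail to reject the null hypothesis — the data are consistent with the 1:2:1 ratio.

0.092; consistent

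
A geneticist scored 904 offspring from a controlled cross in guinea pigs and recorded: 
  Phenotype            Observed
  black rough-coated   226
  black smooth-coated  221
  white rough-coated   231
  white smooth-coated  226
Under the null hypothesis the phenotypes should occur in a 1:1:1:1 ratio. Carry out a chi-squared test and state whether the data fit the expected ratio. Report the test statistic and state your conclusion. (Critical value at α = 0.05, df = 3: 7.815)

Expected counts for N = 904 under a 1:1:1:1 ratio (total parts = 4):
  black rough-coated: 904 × 1/4 = 226
  black smooth-coated: 904 × 1/4 = 226
  white rough-coated: 904 × 1/4 = 226
  white smooth-coated: 904 × 1/4 = 226
χ² = Σ (O − E)² / E
  black rough-coated: (226 − 226)² / 226 = 0.0000
  black smooth-coated: (221 − 226)² / 226 = 0.1106
  white rough-coated: (231 − 226)² / 226 = 0.1106
  white smooth-coated: (226 − 226)² / 226 = 0.0000
χ² = 0.0000 + 0.1106 + 0.1106 + 0.0000 = 0.2212 ≈ 0.221
Degrees of freedom = 4 − 1 = 3; critical value at α = 0.05 is 7.815.
Since 0.221 < 7.815, we fail to reject the null hypothesis — the data are consistent with the 1:1:1:1 ratio.

0.221; consistent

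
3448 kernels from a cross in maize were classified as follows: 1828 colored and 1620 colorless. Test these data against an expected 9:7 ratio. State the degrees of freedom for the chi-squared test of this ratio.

A goodness-of-fit test with 2 phenotype classes has df = 2 − 1 = 1.

1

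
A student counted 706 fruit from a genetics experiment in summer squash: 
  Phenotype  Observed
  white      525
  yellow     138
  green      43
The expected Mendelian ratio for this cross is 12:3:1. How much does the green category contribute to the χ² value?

0.029

Total ratio parts = 16. Expected numbers out of 706:
  white: 706 × 12/16 = 529.5
  yellow: 706 × 3/16 = 132.375
  green: 706 × 1/16 = 44.125
Contribution of green: (43 − 44.125)² / 44.125 = 0.0287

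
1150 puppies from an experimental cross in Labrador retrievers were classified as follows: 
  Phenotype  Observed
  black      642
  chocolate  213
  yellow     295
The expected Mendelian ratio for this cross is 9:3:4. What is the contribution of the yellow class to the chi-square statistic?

Total ratio parts = 16. Expected numbers out of 1150:
  black: 1150 × 9/16 = 646.875
  chocolate: 1150 × 3/16 = 215.625
  yellow: 1150 × 4/16 = 287.5
Contribution of yellow: (295 − 287.5)² / 287.5 = 0.1957

0.196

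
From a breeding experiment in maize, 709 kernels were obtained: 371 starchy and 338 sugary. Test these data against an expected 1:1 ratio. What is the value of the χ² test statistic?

1.536

Total ratio parts = 2. Expected numbers out of 709:
  starchy: 709 × 1/2 = 354.5
  sugary: 709 × 1/2 = 354.5
χ² = Σ (O − E)² / E
  starchy: (371 − 354.5)² / 354.5 = 0.7680
  sugary: (338 − 354.5)² / 354.5 = 0.7680
χ² = 0.7680 + 0.7680 = 1.536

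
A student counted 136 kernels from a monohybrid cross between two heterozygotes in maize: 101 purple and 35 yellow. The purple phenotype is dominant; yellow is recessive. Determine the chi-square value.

For a monohybrid cross between heterozygotes with complete dominance, the expected phenotypic ratio is 3:1.
Expected counts for N = 136 under a 3:1 ratio (total parts = 4):
  purple: 136 × 3/4 = 102
  yellow: 136 × 1/4 = 34
χ² = Σ (O − E)² / E
  purple: (101 − 102)² / 102 = 0.0098
  yellow: (35 − 34)² / 34 = 0.0294
χ² = 0.0098 + 0.0294 = 0.0392 ≈ 0.039

0.039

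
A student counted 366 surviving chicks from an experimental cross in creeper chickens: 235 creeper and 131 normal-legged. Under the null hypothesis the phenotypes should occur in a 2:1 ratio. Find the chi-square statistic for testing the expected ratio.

0.996

Under the 2:1 hypothesis (Σ ratio = 3, N = 366):
  creeper: 366 × 2/3 = 244
  normal-legged: 366 × 1/3 = 122
χ² = Σ (O − E)² / E
  creeper: (235 − 244)² / 244 = 0.3320
  normal-legged: (131 − 122)² / 122 = 0.6639
χ² = 0.3320 + 0.6639 = 0.9959 ≈ 0.996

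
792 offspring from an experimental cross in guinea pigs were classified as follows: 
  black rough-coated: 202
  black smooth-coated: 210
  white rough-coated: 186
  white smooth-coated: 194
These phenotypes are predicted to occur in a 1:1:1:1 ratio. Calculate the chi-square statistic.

1.616

The 1:1:1:1 ratio has 4 parts, so with N = 792 the expected counts are:
  black rough-coated: 792 × 1/4 = 198
  black smooth-coated: 792 × 1/4 = 198
  white rough-coated: 792 × 1/4 = 198
  white smooth-coated: 792 × 1/4 = 198
χ² = Σ (O − E)² / E
  black rough-coated: (202 − 198)² / 198 = 0.0808
  black smooth-coated: (210 − 198)² / 198 = 0.7273
  white rough-coated: (186 − 198)² / 198 = 0.7273
  white smooth-coated: (194 − 198)² / 198 = 0.0808
χ² = 0.0808 + 0.7273 + 0.7273 + 0.0808 = 1.6162 ≈ 1.616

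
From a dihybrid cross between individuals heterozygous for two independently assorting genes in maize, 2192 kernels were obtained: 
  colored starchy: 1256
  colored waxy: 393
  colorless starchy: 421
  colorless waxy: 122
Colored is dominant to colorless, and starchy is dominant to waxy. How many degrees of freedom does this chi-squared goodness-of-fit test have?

3

A dihybrid F₂ with independent assortment and complete dominance at both loci gives a 9:3:3:1 phenotypic ratio.
A goodness-of-fit test with 4 phenotype classes has df = 4 − 1 = 3.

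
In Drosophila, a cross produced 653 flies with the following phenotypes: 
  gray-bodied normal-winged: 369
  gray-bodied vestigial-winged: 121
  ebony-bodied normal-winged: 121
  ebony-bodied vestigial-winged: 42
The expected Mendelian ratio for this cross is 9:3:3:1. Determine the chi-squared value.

Under the 9:3:3:1 hypothesis (Σ ratio = 16, N = 653):
  gray-bodied normal-winged: 653 × 9/16 = 367.3125
  gray-bodied vestigial-winged: 653 × 3/16 = 122.4375
  ebony-bodied normal-winged: 653 × 3/16 = 122.4375
  ebony-bodied vestigial-winged: 653 × 1/16 = 40.8125
χ² = Σ (O − E)² / E
  gray-bodied normal-winged: (369 − 367.3125)² / 367.3125 = 0.0078
  gray-bodied vestigial-winged: (121 − 122.4375)² / 122.4375 = 0.0169
  ebony-bodied normal-winged: (121 − 122.4375)² / 122.4375 = 0.0169
  ebony-bodied vestigial-winged: (42 − 40.8125)² / 40.8125 = 0.0346
χ² = 0.0078 + 0.0169 + 0.0169 + 0.0346 = 0.0762 ≈ 0.076

0.076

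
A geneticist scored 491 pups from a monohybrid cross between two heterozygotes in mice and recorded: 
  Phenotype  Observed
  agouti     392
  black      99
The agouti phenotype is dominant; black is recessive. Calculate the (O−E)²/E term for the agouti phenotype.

For a monohybrid cross between heterozygotes with complete dominance, the expected phenotypic ratio is 3:1.
Under the 3:1 hypothesis (Σ ratio = 4, N = 491):
  agouti: 491 × 3/4 = 368.25
  black: 491 × 1/4 = 122.75
Contribution of agouti: (392 − 368.25)² / 368.25 = 1.5317

1.532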